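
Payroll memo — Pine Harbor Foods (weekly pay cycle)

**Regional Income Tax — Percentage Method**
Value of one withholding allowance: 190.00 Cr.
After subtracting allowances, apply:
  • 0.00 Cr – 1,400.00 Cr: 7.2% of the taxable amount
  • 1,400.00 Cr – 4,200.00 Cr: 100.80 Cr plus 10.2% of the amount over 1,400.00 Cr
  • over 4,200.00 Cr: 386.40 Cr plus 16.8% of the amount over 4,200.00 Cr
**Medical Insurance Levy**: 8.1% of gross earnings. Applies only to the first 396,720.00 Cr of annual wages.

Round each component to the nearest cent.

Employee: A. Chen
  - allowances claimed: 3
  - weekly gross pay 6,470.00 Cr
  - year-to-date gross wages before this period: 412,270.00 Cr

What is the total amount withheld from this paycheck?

672.00 Cr

Regional Income Tax: taxable = 6,470.00 Cr − 3×190.00 Cr = 5,900.00 Cr
  386.40 Cr + 16.8% × (5,900.00 Cr − 4,200.00 Cr) = 386.40 Cr + 16.8% × 1,700.00 Cr = 672.00 Cr
Medical Insurance Levy: YTD 412,270.00 Cr ≥ cap 396,720.00 Cr → 0.00 Cr
Total: 672.00 Cr + 0.00 Cr = 672.00 Cr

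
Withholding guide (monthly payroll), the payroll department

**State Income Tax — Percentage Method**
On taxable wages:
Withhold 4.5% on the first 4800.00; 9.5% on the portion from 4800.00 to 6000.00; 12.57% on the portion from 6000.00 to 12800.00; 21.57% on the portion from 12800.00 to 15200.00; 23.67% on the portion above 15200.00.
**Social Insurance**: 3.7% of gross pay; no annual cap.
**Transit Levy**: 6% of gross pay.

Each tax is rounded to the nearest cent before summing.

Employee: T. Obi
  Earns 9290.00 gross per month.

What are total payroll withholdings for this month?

State Income Tax: taxable = 9290.00
  330.00 + 12.57% × (9290.00 − 6000.00) = 330.00 + 12.57% × 3290.00 = 743.55
Social Insurance: 3.7% × 9290.00 = 343.73
Transit Levy: 6% × 9290.00 = 557.40
Total: 743.55 + 343.73 + 557.40 = 1644.68

1644.68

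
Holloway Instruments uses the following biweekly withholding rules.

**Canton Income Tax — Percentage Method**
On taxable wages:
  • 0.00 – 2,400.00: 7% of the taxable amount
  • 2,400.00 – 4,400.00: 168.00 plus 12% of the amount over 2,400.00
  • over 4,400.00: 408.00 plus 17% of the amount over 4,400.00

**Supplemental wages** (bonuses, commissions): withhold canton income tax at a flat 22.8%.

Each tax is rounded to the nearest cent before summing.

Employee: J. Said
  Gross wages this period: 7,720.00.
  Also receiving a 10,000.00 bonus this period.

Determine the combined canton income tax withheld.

Canton Income Tax: taxable = 7,720.00
  408.00 + 17% × (7,720.00 − 4,400.00) = 408.00 + 17% × 3,320.00 = 972.40
Supplemental (22.8% flat on bonus): 22.8% × 10,000.00 = 2,280.00
Total canton income tax: 972.40 + 2,280.00 = 3,252.40

3,252.40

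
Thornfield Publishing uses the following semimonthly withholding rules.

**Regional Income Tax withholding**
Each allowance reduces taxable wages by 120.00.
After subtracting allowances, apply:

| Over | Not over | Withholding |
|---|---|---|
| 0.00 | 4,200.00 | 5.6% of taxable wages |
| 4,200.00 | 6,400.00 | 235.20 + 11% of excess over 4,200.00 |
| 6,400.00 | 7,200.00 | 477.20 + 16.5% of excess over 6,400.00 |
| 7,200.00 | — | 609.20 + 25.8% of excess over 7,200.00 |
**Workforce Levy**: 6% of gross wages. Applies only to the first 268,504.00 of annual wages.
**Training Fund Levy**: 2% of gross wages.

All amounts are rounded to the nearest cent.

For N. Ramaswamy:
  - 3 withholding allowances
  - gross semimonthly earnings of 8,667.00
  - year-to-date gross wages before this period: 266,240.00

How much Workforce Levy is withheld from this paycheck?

Workforce Levy: cap 268,504.00 − YTD 266,240.00 = 2,264.00 subject; 6% × 2,264.00 = 135.84

135.84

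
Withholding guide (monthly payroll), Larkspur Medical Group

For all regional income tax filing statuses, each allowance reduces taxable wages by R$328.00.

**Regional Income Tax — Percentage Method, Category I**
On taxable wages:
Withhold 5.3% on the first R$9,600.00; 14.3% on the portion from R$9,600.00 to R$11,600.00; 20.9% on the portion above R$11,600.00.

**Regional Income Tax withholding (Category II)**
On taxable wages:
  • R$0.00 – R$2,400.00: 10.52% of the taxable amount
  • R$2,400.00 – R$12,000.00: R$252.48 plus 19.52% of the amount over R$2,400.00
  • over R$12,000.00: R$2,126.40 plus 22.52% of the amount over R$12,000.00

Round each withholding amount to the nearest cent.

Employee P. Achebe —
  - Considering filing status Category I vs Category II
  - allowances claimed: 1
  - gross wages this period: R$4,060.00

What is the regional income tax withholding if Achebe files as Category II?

R$512.49

Regional Income Tax (Category II): taxable = R$4,060.00 − 1×R$328.00 = R$3,732.00
  R$252.48 + 19.52% × (R$3,732.00 − R$2,400.00) = R$252.48 + 19.52% × R$1,332.00 = R$512.49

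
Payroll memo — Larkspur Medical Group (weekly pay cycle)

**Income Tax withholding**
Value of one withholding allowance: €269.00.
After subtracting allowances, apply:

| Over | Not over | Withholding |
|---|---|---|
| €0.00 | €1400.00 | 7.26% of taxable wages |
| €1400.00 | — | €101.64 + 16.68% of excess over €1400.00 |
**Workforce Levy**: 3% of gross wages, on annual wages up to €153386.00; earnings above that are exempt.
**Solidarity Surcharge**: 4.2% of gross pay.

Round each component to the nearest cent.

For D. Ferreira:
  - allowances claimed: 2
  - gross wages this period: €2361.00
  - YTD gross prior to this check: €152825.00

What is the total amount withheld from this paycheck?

€288.19

Income Tax: taxable = €2361.00 − 2×€269.00 = €1823.00
  €101.64 + 16.68% × (€1823.00 − €1400.00) = €101.64 + 16.68% × €423.00 = €172.20
Workforce Levy: cap €153386.00 − YTD €152825.00 = €561.00 subject; 3% × €561.00 = €16.83
Solidarity Surcharge: 4.2% × €2361.00 = €99.16
Total: €172.20 + €16.83 + €99.16 = €288.19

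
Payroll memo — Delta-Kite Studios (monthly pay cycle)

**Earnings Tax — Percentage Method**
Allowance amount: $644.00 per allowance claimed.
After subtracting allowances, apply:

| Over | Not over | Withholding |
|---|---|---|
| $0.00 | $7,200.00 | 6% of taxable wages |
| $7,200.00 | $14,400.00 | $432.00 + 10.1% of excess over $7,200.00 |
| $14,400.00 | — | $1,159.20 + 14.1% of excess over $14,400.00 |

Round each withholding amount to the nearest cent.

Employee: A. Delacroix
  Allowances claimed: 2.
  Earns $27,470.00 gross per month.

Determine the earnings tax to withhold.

Earnings Tax: taxable = $27,470.00 − 2×$644.00 = $26,182.00
  $1,159.20 + 14.1% × ($26,182.00 − $14,400.00) = $1,159.20 + 14.1% × $11,782.00 = $2,820.46

$2,820.46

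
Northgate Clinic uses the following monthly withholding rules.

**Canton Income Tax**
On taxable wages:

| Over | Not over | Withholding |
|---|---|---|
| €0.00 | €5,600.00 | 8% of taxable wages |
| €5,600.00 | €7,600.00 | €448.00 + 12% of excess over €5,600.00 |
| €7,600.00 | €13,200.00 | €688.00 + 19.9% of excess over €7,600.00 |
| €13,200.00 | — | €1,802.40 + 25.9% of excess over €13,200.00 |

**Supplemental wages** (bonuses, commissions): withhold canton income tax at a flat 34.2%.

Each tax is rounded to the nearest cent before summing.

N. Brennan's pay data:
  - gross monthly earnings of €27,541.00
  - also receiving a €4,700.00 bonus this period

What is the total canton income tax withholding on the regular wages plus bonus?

Canton Income Tax: taxable = €27,541.00
  €1,802.40 + 25.9% × (€27,541.00 − €13,200.00) = €1,802.40 + 25.9% × €14,341.00 = €5,516.72
Supplemental (34.2% flat on bonus): 34.2% × €4,700.00 = €1,607.40
Total canton income tax: €5,516.72 + €1,607.40 = €7,124.12

€7,124.12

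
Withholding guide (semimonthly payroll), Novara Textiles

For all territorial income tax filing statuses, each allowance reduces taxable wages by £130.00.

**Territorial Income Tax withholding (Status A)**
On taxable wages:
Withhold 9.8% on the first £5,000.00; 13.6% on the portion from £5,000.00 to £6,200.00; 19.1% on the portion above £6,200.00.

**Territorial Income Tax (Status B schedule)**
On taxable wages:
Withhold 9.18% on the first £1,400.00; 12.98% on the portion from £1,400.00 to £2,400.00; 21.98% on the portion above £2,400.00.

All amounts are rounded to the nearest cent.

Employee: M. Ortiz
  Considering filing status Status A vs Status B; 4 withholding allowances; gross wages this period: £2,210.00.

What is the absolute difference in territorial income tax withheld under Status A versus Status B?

£0.54

Territorial Income Tax (Status A): taxable = £2,210.00 − 4×£130.00 = £1,690.00
  9.8% × £1,690.00 = £165.62
Territorial Income Tax (Status B): taxable = £2,210.00 − 4×£130.00 = £1,690.00
  £128.52 + 12.98% × (£1,690.00 − £1,400.00) = £128.52 + 12.98% × £290.00 = £166.16
Difference: |£165.62 − £166.16| = £0.54 (higher under Status B)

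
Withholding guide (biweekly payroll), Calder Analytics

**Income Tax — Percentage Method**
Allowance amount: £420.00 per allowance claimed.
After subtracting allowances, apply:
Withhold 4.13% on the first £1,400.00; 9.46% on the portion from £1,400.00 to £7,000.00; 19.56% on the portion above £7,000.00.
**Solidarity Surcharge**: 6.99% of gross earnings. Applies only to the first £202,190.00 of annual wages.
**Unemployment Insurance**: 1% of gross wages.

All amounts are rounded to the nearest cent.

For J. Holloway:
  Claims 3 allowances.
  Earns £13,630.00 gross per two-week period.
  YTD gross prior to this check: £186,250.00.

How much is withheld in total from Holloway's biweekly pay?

£2,726.99

Income Tax: taxable = £13,630.00 − 3×£420.00 = £12,370.00
  £587.58 + 19.56% × (£12,370.00 − £7,000.00) = £587.58 + 19.56% × £5,370.00 = £1,637.95
Solidarity Surcharge: 6.99% × £13,630.00 = £952.74
Unemployment Insurance: 1% × £13,630.00 = £136.30
Total: £1,637.95 + £952.74 + £136.30 = £2,726.99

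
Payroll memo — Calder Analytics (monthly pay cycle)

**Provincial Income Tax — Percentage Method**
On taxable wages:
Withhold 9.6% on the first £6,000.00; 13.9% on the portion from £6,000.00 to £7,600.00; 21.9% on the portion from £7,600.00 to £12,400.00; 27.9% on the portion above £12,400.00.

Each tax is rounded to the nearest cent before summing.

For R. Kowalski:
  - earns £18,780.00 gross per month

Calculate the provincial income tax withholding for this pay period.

£3,629.62

Provincial Income Tax: taxable = £18,780.00
  £1,849.60 + 27.9% × (£18,780.00 − £12,400.00) = £1,849.60 + 27.9% × £6,380.00 = £3,629.62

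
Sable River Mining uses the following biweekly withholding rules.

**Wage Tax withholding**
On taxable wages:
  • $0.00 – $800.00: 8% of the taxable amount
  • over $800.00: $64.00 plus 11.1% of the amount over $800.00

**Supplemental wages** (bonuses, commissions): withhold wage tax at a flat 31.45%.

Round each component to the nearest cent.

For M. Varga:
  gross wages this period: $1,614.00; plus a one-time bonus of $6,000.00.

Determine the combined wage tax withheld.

$2,041.35

Wage Tax: taxable = $1,614.00
  $64.00 + 11.1% × ($1,614.00 − $800.00) = $64.00 + 11.1% × $814.00 = $154.35
Supplemental (31.45% flat on bonus): 31.45% × $6,000.00 = $1,887.00
Total wage tax: $154.35 + $1,887.00 = $2,041.35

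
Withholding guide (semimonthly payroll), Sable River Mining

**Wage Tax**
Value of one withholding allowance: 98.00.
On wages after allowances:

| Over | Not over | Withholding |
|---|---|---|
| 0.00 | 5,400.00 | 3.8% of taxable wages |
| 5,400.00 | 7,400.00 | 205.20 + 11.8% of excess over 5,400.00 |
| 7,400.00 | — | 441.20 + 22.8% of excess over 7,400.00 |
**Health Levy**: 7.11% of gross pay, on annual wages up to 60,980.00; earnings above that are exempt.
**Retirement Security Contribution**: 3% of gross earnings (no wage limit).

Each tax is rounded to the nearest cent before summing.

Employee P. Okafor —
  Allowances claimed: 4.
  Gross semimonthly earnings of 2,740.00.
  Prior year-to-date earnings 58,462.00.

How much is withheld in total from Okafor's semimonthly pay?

350.45

Wage Tax: taxable = 2,740.00 − 4×98.00 = 2,348.00
  3.8% × 2,348.00 = 89.22
Health Levy: cap 60,980.00 − YTD 58,462.00 = 2,518.00 subject; 7.11% × 2,518.00 = 179.03
Retirement Security Contribution: 3% × 2,740.00 = 82.20
Total: 89.22 + 179.03 + 82.20 = 350.45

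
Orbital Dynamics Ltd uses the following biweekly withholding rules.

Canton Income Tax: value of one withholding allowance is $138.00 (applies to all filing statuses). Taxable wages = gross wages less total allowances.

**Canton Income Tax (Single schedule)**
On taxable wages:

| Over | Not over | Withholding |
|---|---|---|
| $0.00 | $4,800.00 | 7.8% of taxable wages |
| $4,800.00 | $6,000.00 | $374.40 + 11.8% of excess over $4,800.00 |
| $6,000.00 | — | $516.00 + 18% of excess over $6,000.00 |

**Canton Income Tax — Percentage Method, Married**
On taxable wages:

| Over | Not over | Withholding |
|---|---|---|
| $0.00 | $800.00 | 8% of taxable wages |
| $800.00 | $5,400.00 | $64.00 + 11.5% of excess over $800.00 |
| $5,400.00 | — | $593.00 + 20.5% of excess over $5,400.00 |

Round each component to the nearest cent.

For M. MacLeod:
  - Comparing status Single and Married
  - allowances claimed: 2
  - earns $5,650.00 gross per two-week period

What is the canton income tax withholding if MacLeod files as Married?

$590.01

Canton Income Tax (Married): taxable = $5,650.00 − 2×$138.00 = $5,374.00
  $64.00 + 11.5% × ($5,374.00 − $800.00) = $64.00 + 11.5% × $4,574.00 = $590.01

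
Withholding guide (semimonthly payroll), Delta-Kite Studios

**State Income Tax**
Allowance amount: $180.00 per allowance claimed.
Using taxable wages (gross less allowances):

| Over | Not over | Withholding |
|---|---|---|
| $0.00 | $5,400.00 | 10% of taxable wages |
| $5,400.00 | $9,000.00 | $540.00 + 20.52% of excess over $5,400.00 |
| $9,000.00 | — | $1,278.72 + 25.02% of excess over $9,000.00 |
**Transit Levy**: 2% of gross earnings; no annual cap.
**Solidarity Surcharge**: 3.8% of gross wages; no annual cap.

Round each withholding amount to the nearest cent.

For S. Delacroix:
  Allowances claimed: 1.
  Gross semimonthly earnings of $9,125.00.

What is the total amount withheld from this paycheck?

$1,796.68

State Income Tax: taxable = $9,125.00 − 1×$180.00 = $8,945.00
  $540.00 + 20.52% × ($8,945.00 − $5,400.00) = $540.00 + 20.52% × $3,545.00 = $1,267.43
Transit Levy: 2% × $9,125.00 = $182.50
Solidarity Surcharge: 3.8% × $9,125.00 = $346.75
Total: $1,267.43 + $182.50 + $346.75 = $1,796.68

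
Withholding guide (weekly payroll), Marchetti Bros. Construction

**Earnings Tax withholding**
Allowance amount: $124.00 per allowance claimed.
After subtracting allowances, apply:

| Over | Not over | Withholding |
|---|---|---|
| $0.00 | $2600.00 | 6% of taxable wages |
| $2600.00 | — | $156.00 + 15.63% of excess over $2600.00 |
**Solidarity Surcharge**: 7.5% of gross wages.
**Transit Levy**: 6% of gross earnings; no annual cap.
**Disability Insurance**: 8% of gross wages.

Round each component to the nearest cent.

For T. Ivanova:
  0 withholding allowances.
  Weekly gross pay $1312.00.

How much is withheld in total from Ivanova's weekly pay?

Earnings Tax: taxable = $1312.00
  6% × $1312.00 = $78.72
Solidarity Surcharge: 7.5% × $1312.00 = $98.40
Transit Levy: 6% × $1312.00 = $78.72
Disability Insurance: 8% × $1312.00 = $104.96
Total: $78.72 + $98.40 + $78.72 + $104.96 = $360.80

$360.80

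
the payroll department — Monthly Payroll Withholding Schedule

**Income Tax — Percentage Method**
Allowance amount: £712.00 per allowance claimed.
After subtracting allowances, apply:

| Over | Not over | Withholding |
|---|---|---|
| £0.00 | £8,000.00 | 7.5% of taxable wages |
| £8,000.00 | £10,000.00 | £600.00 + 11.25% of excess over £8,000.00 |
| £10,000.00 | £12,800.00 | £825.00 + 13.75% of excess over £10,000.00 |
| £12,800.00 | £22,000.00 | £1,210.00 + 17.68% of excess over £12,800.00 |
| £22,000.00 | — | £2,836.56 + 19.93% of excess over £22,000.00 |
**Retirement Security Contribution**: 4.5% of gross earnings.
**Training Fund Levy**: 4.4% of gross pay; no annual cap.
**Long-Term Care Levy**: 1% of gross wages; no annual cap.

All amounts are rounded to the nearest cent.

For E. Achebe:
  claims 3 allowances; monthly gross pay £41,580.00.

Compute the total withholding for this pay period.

£10,429.57

Income Tax: taxable = £41,580.00 − 3×£712.00 = £39,444.00
  £2,836.56 + 19.93% × (£39,444.00 − £22,000.00) = £2,836.56 + 19.93% × £17,444.00 = £6,313.15
Retirement Security Contribution: 4.5% × £41,580.00 = £1,871.10
Training Fund Levy: 4.4% × £41,580.00 = £1,829.52
Long-Term Care Levy: 1% × £41,580.00 = £415.80
Total: £6,313.15 + £1,871.10 + £1,829.52 + £415.80 = £10,429.57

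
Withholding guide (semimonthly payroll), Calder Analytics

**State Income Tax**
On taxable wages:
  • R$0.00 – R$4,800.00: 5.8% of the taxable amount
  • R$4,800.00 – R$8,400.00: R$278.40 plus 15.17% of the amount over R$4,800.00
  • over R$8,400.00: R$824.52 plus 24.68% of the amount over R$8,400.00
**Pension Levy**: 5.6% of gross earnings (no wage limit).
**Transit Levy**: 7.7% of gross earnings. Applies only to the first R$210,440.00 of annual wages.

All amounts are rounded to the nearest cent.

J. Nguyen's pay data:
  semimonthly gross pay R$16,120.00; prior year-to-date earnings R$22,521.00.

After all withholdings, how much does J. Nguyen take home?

R$11,246.22

State Income Tax: taxable = R$16,120.00
  R$824.52 + 24.68% × (R$16,120.00 − R$8,400.00) = R$824.52 + 24.68% × R$7,720.00 = R$2,729.82
Pension Levy: 5.6% × R$16,120.00 = R$902.72
Transit Levy: 7.7% × R$16,120.00 = R$1,241.24
Total withheld: R$2,729.82 + R$902.72 + R$1,241.24 = R$4,873.78
Net pay: R$16,120.00 − R$4,873.78 = R$11,246.22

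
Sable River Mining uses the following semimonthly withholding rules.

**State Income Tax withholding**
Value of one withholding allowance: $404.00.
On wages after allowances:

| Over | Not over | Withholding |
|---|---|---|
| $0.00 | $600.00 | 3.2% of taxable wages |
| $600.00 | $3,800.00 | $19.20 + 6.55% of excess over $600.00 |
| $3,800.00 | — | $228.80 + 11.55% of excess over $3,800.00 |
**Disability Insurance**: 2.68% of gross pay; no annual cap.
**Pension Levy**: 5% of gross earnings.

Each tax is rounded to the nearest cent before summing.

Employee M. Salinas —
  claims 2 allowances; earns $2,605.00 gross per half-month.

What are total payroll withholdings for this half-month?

State Income Tax: taxable = $2,605.00 − 2×$404.00 = $1,797.00
  $19.20 + 6.55% × ($1,797.00 − $600.00) = $19.20 + 6.55% × $1,197.00 = $97.60
Disability Insurance: 2.68% × $2,605.00 = $69.81
Pension Levy: 5% × $2,605.00 = $130.25
Total: $97.60 + $69.81 + $130.25 = $297.66

$297.66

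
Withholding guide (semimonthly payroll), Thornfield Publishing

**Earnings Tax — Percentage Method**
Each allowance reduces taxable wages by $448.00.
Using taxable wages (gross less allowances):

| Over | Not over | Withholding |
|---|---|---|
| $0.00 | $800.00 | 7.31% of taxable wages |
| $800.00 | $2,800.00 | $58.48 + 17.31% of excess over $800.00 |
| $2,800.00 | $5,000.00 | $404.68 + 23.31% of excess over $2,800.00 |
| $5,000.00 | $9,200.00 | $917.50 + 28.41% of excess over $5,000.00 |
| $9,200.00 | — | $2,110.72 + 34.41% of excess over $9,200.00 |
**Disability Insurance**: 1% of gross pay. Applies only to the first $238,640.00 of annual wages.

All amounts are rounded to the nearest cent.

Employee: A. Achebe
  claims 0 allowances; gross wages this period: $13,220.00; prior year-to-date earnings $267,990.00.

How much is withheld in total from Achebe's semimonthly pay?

$3,494.00

Earnings Tax: taxable = $13,220.00
  $2,110.72 + 34.41% × ($13,220.00 − $9,200.00) = $2,110.72 + 34.41% × $4,020.00 = $3,494.00
Disability Insurance: YTD $267,990.00 ≥ cap $238,640.00 → $0.00
Total: $3,494.00 + $0.00 = $3,494.00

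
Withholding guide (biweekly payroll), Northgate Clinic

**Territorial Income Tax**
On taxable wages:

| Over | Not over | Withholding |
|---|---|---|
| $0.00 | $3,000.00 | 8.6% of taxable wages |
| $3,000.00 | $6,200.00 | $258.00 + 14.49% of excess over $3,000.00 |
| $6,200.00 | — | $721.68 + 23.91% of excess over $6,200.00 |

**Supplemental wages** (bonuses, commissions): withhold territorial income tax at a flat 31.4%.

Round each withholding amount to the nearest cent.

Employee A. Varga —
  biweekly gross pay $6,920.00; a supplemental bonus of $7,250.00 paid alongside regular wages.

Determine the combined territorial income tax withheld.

$3,170.33

Territorial Income Tax: taxable = $6,920.00
  $721.68 + 23.91% × ($6,920.00 − $6,200.00) = $721.68 + 23.91% × $720.00 = $893.83
Supplemental (31.4% flat on bonus): 31.4% × $7,250.00 = $2,276.50
Total territorial income tax: $893.83 + $2,276.50 = $3,170.33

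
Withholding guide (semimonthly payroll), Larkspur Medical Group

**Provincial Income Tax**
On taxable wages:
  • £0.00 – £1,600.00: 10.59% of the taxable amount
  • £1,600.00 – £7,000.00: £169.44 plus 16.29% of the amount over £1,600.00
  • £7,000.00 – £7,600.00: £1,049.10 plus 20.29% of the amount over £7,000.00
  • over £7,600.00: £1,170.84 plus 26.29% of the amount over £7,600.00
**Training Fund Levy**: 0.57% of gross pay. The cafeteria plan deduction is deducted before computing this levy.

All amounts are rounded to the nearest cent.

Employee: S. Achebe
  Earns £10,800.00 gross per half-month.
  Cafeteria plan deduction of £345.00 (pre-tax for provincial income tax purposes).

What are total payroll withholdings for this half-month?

£1,981.01

Provincial Income Tax: taxable = £10,800.00 − £345.00 = £10,455.00
  £1,170.84 + 26.29% × (£10,455.00 − £7,600.00) = £1,170.84 + 26.29% × £2,855.00 = £1,921.42
Training Fund Levy: 0.57% × £10,455.00 = £59.59
Total: £1,921.42 + £59.59 = £1,981.01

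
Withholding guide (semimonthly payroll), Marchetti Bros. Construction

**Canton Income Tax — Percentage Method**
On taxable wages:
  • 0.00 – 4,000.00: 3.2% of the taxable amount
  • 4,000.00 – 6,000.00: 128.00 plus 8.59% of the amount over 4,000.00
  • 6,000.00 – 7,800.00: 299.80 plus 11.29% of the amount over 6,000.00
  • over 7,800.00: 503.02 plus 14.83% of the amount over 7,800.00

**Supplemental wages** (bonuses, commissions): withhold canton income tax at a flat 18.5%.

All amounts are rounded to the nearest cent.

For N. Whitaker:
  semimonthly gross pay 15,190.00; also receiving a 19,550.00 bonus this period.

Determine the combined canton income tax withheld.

5,215.71

Canton Income Tax: taxable = 15,190.00
  503.02 + 14.83% × (15,190.00 − 7,800.00) = 503.02 + 14.83% × 7,390.00 = 1,598.96
Supplemental (18.5% flat on bonus): 18.5% × 19,550.00 = 3,616.75
Total canton income tax: 1,598.96 + 3,616.75 = 5,215.71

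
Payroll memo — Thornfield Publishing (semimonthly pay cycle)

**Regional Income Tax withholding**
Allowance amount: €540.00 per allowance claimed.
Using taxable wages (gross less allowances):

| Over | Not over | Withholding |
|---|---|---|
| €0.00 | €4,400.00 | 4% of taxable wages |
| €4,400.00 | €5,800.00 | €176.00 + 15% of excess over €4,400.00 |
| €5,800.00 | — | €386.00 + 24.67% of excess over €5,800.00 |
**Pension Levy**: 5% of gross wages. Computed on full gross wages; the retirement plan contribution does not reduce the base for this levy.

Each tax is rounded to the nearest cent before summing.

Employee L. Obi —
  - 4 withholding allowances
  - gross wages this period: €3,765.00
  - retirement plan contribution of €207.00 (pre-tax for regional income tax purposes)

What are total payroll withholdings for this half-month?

€244.17

Regional Income Tax: taxable = €3,765.00 − €207.00 − 4×€540.00 = €1,398.00
  4% × €1,398.00 = €55.92
Pension Levy: 5% × €3,765.00 = €188.25
Total: €55.92 + €188.25 = €244.17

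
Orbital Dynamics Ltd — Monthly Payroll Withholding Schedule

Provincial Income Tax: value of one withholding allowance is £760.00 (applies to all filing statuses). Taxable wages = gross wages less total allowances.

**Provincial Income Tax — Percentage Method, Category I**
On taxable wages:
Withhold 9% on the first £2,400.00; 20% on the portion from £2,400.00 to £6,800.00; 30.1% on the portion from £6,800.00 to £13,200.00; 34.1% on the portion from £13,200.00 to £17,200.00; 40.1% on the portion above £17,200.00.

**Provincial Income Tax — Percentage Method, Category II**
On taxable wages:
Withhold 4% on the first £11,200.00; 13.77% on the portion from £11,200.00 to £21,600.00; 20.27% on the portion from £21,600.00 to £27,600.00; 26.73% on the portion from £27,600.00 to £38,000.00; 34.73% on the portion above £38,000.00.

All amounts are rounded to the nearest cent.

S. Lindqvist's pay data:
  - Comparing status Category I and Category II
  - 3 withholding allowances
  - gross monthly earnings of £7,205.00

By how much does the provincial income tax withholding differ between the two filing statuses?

£524.00

Provincial Income Tax (Category I): taxable = £7,205.00 − 3×£760.00 = £4,925.00
  £216.00 + 20% × (£4,925.00 − £2,400.00) = £216.00 + 20% × £2,525.00 = £721.00
Provincial Income Tax (Category II): taxable = £7,205.00 − 3×£760.00 = £4,925.00
  4% × £4,925.00 = £197.00
Difference: |£721.00 − £197.00| = £524.00 (higher under Category I)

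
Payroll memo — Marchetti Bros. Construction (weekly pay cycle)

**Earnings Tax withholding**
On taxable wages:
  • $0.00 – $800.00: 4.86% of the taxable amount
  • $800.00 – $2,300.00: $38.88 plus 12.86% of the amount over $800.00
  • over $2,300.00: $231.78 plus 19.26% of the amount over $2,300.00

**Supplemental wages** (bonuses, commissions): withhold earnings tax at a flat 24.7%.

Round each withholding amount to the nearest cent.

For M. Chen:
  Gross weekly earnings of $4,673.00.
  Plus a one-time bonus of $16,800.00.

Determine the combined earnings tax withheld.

Earnings Tax: taxable = $4,673.00
  $231.78 + 19.26% × ($4,673.00 − $2,300.00) = $231.78 + 19.26% × $2,373.00 = $688.82
Supplemental (24.7% flat on bonus): 24.7% × $16,800.00 = $4,149.60
Total earnings tax: $688.82 + $4,149.60 = $4,838.42

$4,838.42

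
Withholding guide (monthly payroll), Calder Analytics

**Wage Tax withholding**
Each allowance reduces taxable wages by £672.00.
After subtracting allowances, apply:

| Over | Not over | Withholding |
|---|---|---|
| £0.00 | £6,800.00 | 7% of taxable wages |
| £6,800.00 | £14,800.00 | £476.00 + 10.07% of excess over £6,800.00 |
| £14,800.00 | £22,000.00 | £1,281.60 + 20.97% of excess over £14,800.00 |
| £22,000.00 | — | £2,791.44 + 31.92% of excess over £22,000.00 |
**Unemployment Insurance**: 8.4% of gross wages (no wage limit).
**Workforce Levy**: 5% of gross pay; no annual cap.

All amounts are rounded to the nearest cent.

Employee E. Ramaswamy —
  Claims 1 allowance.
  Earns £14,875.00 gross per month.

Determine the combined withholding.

Wage Tax: taxable = £14,875.00 − 1×£672.00 = £14,203.00
  £476.00 + 10.07% × (£14,203.00 − £6,800.00) = £476.00 + 10.07% × £7,403.00 = £1,221.48
Unemployment Insurance: 8.4% × £14,875.00 = £1,249.50
Workforce Levy: 5% × £14,875.00 = £743.75
Total: £1,221.48 + £1,249.50 + £743.75 = £3,214.73

£3,214.73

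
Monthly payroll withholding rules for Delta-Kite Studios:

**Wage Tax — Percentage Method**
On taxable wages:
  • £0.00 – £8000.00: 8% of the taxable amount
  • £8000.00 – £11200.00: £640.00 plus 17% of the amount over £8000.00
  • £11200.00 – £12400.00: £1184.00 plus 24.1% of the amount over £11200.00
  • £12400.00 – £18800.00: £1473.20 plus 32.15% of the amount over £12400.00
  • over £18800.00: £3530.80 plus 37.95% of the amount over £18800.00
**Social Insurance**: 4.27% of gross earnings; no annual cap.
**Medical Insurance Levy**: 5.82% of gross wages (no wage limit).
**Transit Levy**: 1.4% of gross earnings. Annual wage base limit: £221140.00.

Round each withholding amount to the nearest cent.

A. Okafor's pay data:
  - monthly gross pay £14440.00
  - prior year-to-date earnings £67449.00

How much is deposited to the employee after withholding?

Wage Tax: taxable = £14440.00
  £1473.20 + 32.15% × (£14440.00 − £12400.00) = £1473.20 + 32.15% × £2040.00 = £2129.06
Social Insurance: 4.27% × £14440.00 = £616.59
Medical Insurance Levy: 5.82% × £14440.00 = £840.41
Transit Levy: 1.4% × £14440.00 = £202.16
Total withheld: £2129.06 + £616.59 + £840.41 + £202.16 = £3788.22
Net pay: £14440.00 − £3788.22 = £10651.78

£10651.78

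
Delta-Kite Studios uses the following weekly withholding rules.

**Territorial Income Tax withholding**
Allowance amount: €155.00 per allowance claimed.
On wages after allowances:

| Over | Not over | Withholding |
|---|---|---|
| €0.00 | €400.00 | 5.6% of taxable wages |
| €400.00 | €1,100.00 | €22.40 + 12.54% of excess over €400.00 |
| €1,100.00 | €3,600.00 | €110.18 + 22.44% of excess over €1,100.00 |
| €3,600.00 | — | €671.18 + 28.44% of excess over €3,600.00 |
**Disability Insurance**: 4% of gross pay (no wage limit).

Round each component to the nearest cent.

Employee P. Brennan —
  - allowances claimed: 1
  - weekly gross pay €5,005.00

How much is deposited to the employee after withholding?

Territorial Income Tax: taxable = €5,005.00 − 1×€155.00 = €4,850.00
  €671.18 + 28.44% × (€4,850.00 − €3,600.00) = €671.18 + 28.44% × €1,250.00 = €1,026.68
Disability Insurance: 4% × €5,005.00 = €200.20
Total withheld: €1,026.68 + €200.20 = €1,226.88
Net pay: €5,005.00 − €1,226.88 = €3,778.12

€3,778.12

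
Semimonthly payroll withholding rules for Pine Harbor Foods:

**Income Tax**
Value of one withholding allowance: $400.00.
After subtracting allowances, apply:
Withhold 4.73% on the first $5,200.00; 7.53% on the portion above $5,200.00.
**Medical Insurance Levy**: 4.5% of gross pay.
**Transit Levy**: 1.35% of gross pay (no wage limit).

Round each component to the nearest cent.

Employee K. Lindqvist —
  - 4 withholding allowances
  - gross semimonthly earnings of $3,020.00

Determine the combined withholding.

Income Tax: taxable = $3,020.00 − 4×$400.00 = $1,420.00
  4.73% × $1,420.00 = $67.17
Medical Insurance Levy: 4.5% × $3,020.00 = $135.90
Transit Levy: 1.35% × $3,020.00 = $40.77
Total: $67.17 + $135.90 + $40.77 = $243.84

$243.84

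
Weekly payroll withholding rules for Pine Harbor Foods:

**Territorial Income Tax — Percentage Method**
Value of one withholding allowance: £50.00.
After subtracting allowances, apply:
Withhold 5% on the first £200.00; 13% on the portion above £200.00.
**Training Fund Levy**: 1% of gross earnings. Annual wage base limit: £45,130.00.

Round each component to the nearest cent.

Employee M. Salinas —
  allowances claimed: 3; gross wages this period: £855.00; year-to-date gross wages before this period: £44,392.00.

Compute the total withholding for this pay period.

£83.03

Territorial Income Tax: taxable = £855.00 − 3×£50.00 = £705.00
  £10.00 + 13% × (£705.00 − £200.00) = £10.00 + 13% × £505.00 = £75.65
Training Fund Levy: cap £45,130.00 − YTD £44,392.00 = £738.00 subject; 1% × £738.00 = £7.38
Total: £75.65 + £7.38 = £83.03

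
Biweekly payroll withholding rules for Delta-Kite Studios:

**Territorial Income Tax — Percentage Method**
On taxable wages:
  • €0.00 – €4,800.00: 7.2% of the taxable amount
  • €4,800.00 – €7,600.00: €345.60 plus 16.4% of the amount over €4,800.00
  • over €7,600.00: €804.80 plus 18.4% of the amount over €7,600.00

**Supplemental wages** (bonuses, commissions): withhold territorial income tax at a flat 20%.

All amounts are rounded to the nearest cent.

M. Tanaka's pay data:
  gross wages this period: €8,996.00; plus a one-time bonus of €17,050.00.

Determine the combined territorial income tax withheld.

Territorial Income Tax: taxable = €8,996.00
  €804.80 + 18.4% × (€8,996.00 − €7,600.00) = €804.80 + 18.4% × €1,396.00 = €1,061.66
Supplemental (20% flat on bonus): 20% × €17,050.00 = €3,410.00
Total territorial income tax: €1,061.66 + €3,410.00 = €4,471.66

€4,471.66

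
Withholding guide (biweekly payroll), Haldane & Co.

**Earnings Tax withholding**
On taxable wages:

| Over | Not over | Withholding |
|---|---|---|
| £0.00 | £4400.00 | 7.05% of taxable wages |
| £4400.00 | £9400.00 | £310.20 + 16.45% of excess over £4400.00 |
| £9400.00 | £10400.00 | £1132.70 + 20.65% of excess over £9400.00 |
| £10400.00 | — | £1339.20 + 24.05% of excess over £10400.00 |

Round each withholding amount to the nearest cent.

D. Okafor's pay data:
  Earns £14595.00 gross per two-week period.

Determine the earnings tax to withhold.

Earnings Tax: taxable = £14595.00
  £1339.20 + 24.05% × (£14595.00 − £10400.00) = £1339.20 + 24.05% × £4195.00 = £2348.10

£2348.10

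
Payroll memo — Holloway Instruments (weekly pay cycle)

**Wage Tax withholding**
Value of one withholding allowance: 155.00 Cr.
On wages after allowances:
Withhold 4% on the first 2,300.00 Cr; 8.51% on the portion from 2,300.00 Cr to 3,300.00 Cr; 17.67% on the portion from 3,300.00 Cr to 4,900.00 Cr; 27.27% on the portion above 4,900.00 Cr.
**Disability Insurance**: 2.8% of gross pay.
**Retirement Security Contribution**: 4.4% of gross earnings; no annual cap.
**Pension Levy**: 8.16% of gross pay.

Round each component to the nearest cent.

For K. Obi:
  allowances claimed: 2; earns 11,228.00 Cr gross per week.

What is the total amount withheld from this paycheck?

3,825.54 Cr

Wage Tax: taxable = 11,228.00 Cr − 2×155.00 Cr = 10,918.00 Cr
  459.82 Cr + 27.27% × (10,918.00 Cr − 4,900.00 Cr) = 459.82 Cr + 27.27% × 6,018.00 Cr = 2,100.93 Cr
Disability Insurance: 2.8% × 11,228.00 Cr = 314.38 Cr
Retirement Security Contribution: 4.4% × 11,228.00 Cr = 494.03 Cr
Pension Levy: 8.16% × 11,228.00 Cr = 916.20 Cr
Total: 2,100.93 Cr + 314.38 Cr + 494.03 Cr + 916.20 Cr = 3,825.54 Cr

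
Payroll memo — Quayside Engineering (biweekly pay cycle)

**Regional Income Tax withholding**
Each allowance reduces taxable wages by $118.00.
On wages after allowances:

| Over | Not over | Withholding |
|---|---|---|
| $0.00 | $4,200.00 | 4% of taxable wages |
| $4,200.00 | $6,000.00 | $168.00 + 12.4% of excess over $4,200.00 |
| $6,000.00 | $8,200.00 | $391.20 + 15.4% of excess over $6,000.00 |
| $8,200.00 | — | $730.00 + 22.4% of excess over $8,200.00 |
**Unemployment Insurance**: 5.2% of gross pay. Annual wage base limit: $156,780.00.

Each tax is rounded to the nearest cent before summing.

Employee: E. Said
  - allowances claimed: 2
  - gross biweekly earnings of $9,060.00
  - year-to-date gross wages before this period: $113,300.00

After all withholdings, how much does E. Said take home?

$7,719.10

Regional Income Tax: taxable = $9,060.00 − 2×$118.00 = $8,824.00
  $730.00 + 22.4% × ($8,824.00 − $8,200.00) = $730.00 + 22.4% × $624.00 = $869.78
Unemployment Insurance: 5.2% × $9,060.00 = $471.12
Total withheld: $869.78 + $471.12 = $1,340.90
Net pay: $9,060.00 − $1,340.90 = $7,719.10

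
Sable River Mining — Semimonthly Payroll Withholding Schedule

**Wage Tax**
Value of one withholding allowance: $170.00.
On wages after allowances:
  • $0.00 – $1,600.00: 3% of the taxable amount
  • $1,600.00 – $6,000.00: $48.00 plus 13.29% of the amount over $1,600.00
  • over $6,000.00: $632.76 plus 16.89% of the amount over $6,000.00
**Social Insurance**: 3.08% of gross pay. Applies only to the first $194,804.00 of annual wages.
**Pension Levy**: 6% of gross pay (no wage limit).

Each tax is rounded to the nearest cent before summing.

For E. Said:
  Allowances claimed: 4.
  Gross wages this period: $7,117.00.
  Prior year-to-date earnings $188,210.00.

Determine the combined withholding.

$1,336.69

Wage Tax: taxable = $7,117.00 − 4×$170.00 = $6,437.00
  $632.76 + 16.89% × ($6,437.00 − $6,000.00) = $632.76 + 16.89% × $437.00 = $706.57
Social Insurance: cap $194,804.00 − YTD $188,210.00 = $6,594.00 subject; 3.08% × $6,594.00 = $203.10
Pension Levy: 6% × $7,117.00 = $427.02
Total: $706.57 + $203.10 + $427.02 = $1,336.69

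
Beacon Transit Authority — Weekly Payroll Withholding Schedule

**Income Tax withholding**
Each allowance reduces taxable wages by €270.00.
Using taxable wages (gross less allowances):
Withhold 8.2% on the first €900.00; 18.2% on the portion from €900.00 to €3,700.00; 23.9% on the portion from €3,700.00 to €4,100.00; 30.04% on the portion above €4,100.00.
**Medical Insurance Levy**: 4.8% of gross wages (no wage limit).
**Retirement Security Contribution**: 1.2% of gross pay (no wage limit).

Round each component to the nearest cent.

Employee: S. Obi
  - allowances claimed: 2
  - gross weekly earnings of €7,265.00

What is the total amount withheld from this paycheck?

Income Tax: taxable = €7,265.00 − 2×€270.00 = €6,725.00
  €679.00 + 30.04% × (€6,725.00 − €4,100.00) = €679.00 + 30.04% × €2,625.00 = €1,467.55
Medical Insurance Levy: 4.8% × €7,265.00 = €348.72
Retirement Security Contribution: 1.2% × €7,265.00 = €87.18
Total: €1,467.55 + €348.72 + €87.18 = €1,903.45

€1,903.45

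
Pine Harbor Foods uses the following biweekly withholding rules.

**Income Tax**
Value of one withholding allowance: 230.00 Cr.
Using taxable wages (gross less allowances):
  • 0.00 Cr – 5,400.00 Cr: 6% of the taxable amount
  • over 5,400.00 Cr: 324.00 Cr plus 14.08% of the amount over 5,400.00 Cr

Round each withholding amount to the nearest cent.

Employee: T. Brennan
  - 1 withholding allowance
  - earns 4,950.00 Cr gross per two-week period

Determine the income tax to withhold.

Income Tax: taxable = 4,950.00 Cr − 1×230.00 Cr = 4,720.00 Cr
  6% × 4,720.00 Cr = 283.20 Cr

283.20 Cr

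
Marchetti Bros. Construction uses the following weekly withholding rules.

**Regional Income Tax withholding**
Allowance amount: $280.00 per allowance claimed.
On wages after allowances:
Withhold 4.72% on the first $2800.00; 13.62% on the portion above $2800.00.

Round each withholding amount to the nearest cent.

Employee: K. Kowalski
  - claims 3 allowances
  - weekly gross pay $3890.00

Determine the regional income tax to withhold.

Regional Income Tax: taxable = $3890.00 − 3×$280.00 = $3050.00
  $132.16 + 13.62% × ($3050.00 − $2800.00) = $132.16 + 13.62% × $250.00 = $166.21

$166.21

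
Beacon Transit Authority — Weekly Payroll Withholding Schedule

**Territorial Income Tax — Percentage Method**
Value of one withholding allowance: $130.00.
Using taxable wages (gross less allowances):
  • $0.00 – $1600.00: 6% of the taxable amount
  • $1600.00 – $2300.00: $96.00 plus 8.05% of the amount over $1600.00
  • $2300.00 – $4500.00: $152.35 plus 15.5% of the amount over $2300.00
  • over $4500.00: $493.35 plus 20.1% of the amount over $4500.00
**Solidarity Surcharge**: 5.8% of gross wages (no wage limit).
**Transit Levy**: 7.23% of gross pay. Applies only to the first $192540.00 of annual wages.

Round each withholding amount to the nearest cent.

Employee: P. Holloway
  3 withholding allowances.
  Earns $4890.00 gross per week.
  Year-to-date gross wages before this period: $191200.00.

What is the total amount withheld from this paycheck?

$873.85

Territorial Income Tax: taxable = $4890.00 − 3×$130.00 = $4500.00
  $152.35 + 15.5% × ($4500.00 − $2300.00) = $152.35 + 15.5% × $2200.00 = $493.35
Solidarity Surcharge: 5.8% × $4890.00 = $283.62
Transit Levy: cap $192540.00 − YTD $191200.00 = $1340.00 subject; 7.23% × $1340.00 = $96.88
Total: $493.35 + $283.62 + $96.88 = $873.85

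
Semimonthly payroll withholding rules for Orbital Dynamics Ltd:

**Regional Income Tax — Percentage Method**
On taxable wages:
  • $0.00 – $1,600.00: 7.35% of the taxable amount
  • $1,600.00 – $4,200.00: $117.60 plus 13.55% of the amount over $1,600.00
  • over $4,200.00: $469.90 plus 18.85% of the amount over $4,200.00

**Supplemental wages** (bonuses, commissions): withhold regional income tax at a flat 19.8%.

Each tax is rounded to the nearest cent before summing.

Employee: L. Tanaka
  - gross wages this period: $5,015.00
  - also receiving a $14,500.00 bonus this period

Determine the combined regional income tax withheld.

Regional Income Tax: taxable = $5,015.00
  $469.90 + 18.85% × ($5,015.00 − $4,200.00) = $469.90 + 18.85% × $815.00 = $623.53
Supplemental (19.8% flat on bonus): 19.8% × $14,500.00 = $2,871.00
Total regional income tax: $623.53 + $2,871.00 = $3,494.53

$3,494.53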